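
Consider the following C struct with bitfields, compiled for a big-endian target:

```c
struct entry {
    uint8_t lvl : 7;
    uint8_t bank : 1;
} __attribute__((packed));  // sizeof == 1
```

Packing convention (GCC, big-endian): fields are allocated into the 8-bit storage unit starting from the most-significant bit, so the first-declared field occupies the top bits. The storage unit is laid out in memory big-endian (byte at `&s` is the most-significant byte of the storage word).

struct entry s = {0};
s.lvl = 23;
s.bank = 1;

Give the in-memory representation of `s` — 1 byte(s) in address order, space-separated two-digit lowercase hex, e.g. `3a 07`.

2f

[1+:7] lvl=23 & 0x7f = 0x17; word=0x2e
[0+:1] bank=1 & 0x1 = 0x1; word=0x2f
word = 0x2f → big-endian bytes:
  [0]=0x2f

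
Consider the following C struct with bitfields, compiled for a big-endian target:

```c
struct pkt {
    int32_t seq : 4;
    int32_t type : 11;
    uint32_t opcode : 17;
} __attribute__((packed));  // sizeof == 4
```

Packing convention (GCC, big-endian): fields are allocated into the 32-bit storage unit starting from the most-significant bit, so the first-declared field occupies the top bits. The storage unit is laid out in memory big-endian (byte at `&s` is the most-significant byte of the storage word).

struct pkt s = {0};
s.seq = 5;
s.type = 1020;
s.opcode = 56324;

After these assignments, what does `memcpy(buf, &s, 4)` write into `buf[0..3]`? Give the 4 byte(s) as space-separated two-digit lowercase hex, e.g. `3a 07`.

57 f8 dc 04

seq:4 = 5 → 0x5 << 28 → word 0x50000000
type:11 = 1020 → 0x3fc << 17 → word 0x57f80000
opcode:17 = 56324 → 0xdc04 << 0 → word 0x57f8dc04
word = 0x57f8dc04 → big-endian bytes:
  [0]=0x57  [1]=0xf8  [2]=0xdc  [3]=0x04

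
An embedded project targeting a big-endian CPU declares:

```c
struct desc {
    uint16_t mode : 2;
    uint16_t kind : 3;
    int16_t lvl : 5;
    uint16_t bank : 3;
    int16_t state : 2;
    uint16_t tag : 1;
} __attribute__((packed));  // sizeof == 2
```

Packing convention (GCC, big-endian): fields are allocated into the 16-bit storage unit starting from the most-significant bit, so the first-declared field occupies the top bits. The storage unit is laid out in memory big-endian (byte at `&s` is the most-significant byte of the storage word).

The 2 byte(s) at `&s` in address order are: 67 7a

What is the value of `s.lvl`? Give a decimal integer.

[0]=0x67 [1]=0x7a (big-endian) → word 0x677a
mode:2 @ bit 14 → (0x677a>>14)&0x3 = 0x1
kind:3 @ bit 11 → (0x677a>>11)&0x7 = 0x4
lvl:5 @ bit 6 → (0x677a>>6)&0x1f = 0x1d  ←
bank:3 @ bit 3 → (0x677a>>3)&0x7 = 0x7
state:2 @ bit 1 → (0x677a>>1)&0x3 = 0x1
tag:1 @ bit 0 → (0x677a>>0)&0x1 = 0x0
lvl signed 5b, MSB=1: 29 - 32 = -3

-3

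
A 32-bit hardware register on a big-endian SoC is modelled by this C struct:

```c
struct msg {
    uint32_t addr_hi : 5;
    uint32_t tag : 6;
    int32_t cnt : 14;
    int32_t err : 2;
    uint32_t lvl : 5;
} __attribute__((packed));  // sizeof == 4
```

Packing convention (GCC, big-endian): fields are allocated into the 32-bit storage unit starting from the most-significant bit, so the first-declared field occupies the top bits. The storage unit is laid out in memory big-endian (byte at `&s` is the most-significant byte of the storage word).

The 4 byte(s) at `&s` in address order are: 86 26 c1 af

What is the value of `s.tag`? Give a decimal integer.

49

[0]=0x86 [1]=0x26 [2]=0xc1 [3]=0xaf (big-endian) → word 0x8626c1af
addr_hi:5 @ bit 27 → (0x8626c1af>>27)&0x1f = 0x10
tag:6 @ bit 21 → (0x8626c1af>>21)&0x3f = 0x31  ←
cnt:14 @ bit 7 → (0x8626c1af>>7)&0x3fff = 0xd83
err:2 @ bit 5 → (0x8626c1af>>5)&0x3 = 0x1
lvl:5 @ bit 0 → (0x8626c1af>>0)&0x1f = 0xf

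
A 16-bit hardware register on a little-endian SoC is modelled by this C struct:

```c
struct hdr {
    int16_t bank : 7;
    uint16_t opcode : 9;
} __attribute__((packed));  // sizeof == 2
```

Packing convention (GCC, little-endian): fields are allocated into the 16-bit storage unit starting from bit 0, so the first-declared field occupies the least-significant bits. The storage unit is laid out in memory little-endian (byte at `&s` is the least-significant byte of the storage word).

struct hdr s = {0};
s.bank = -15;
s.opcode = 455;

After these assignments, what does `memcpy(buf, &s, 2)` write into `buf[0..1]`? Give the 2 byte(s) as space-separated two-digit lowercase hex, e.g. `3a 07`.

f1 e3

bank (7b) val=-15 bits=0x71 at bit 0: 0x0071
opcode (9b) val=455 bits=0x1c7 at bit 7: 0xe3f1
word = 0xe3f1 → little-endian bytes:
  [0]=0xf1  [1]=0xe3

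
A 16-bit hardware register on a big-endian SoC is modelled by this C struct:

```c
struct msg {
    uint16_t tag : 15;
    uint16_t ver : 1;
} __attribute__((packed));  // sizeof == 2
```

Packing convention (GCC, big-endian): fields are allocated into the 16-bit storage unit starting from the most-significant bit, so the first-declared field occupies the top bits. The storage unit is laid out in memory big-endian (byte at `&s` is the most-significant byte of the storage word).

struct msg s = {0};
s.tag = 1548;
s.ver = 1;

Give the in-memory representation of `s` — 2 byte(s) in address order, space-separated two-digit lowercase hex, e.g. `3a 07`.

tag (15b) val=1548 bits=0x60c at bit 1: 0x0c18
ver (1b) val=1 bits=0x1 at bit 0: 0x0c19
word = 0x0c19 → big-endian bytes:
  [0]=0x0c  [1]=0x19

0c 19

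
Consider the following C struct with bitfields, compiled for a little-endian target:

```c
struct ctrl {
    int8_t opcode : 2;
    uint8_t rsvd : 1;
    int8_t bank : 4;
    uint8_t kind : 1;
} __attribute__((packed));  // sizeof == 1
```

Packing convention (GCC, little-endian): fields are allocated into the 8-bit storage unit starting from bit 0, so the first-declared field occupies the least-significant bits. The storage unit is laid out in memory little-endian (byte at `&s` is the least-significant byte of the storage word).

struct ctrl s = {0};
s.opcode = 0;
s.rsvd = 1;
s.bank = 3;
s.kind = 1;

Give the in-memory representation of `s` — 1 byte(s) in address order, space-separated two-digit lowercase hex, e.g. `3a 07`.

opcode (2b) val=0 bits=0x0 at bit 0: 0x00
rsvd (1b) val=1 bits=0x1 at bit 2: 0x04
bank (4b) val=3 bits=0x3 at bit 3: 0x1c
kind (1b) val=1 bits=0x1 at bit 7: 0x9c
word = 0x9c → little-endian bytes:
  [0]=0x9c

9c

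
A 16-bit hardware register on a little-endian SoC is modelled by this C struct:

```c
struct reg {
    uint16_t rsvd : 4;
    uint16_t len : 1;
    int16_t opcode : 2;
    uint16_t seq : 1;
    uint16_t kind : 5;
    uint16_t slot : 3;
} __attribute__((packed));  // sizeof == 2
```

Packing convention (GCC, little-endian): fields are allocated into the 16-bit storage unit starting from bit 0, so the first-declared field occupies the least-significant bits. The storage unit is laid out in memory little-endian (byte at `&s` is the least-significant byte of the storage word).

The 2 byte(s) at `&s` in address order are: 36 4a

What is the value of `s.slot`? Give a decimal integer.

[0]=0x36 [1]=0x4a (little-endian) → word 0x4a36
rsvd [0+:4] = (word>>0) & 0xf = 6
len [4+:1] = (word>>4) & 0x1 = 1
opcode [5+:2] = (word>>5) & 0x3 = 1
seq [7+:1] = (word>>7) & 0x1 = 0
kind [8+:5] = (word>>8) & 0x1f = 10
slot [13+:3] = (word>>13) & 0x7 = 2  ←

2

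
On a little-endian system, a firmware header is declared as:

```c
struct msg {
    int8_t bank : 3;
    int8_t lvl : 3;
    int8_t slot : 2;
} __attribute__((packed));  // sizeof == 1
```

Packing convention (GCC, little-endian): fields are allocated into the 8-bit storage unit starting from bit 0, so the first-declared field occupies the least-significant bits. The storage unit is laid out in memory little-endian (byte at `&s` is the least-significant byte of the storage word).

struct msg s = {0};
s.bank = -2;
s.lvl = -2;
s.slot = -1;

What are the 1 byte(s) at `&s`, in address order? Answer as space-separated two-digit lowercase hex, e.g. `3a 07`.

[0+:3] bank=-2 & 0x7 = 0x6; word=0x06
[3+:3] lvl=-2 & 0x7 = 0x6; word=0x36
[6+:2] slot=-1 & 0x3 = 0x3; word=0xf6
word = 0xf6 → little-endian bytes:
  [0]=0xf6

f6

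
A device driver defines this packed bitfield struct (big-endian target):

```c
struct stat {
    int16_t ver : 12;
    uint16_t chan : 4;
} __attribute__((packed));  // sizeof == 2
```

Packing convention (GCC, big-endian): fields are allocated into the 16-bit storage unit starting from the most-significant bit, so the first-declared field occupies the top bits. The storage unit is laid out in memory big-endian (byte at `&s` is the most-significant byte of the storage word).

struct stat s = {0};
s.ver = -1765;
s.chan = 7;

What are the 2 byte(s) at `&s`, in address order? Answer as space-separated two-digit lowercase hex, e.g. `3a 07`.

91 b7

ver:12 = -1765 → 0x91b << 4 → word 0x91b0
chan:4 = 7 → 0x7 << 0 → word 0x91b7
word = 0x91b7 → big-endian bytes:
  [0]=0x91  [1]=0xb7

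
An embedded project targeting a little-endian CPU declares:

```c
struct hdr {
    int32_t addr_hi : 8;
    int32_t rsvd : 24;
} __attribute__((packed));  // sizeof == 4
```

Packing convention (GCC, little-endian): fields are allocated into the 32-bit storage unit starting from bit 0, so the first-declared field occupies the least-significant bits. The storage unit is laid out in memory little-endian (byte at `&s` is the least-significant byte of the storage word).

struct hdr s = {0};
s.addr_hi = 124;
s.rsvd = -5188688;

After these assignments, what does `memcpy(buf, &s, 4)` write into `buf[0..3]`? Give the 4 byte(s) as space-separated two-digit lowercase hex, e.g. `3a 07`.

addr_hi (8b) val=124 bits=0x7c at bit 0: 0x0000007c
rsvd (24b) val=-5188688 bits=0xb0d3b0 at bit 8: 0xb0d3b07c
word = 0xb0d3b07c → little-endian bytes:
  [0]=0x7c  [1]=0xb0  [2]=0xd3  [3]=0xb0

7c b0 d3 b0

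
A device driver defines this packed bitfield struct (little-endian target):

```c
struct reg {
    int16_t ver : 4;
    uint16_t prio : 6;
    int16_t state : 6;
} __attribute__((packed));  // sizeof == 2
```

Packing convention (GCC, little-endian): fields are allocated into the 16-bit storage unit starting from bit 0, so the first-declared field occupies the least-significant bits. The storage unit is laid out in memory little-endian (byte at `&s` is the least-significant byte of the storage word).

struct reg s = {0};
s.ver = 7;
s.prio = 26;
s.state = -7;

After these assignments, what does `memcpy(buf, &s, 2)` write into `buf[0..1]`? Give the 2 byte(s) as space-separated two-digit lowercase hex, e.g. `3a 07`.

ver:4 = 7 → 0x7 << 0 → word 0x0007
prio:6 = 26 → 0x1a << 4 → word 0x01a7
state:6 = -7 → 0x39 << 10 → word 0xe5a7
word = 0xe5a7 → little-endian bytes:
  [0]=0xa7  [1]=0xe5

a7 e5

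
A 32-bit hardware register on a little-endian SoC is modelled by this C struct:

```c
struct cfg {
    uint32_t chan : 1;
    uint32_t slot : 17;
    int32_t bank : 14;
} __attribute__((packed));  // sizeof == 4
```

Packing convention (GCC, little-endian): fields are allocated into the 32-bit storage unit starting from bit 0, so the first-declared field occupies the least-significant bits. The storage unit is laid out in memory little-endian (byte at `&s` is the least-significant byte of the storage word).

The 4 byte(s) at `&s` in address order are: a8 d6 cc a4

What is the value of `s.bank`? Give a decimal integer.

-5837

[0]=0xa8 [1]=0xd6 [2]=0xcc [3]=0xa4 (little-endian) → word 0xa4ccd6a8
chan [0+:1] = (word>>0) & 0x1 = 0
slot [1+:17] = (word>>1) & 0x1ffff = 27476
bank [18+:14] = (word>>18) & 0x3fff = 10547  ←
bank signed 14b, MSB=1: 10547 - 16384 = -5837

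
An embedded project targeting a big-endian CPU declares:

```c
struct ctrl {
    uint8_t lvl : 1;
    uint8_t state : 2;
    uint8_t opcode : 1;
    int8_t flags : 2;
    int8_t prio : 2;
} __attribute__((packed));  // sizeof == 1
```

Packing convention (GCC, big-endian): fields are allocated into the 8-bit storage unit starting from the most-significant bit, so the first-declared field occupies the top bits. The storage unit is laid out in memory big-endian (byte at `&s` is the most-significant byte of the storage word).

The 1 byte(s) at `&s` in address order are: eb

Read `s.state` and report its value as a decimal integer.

[0]=0xeb (big-endian) → word 0xeb
lvl [7+:1] = (word>>7) & 0x1 = 1
state [5+:2] = (word>>5) & 0x3 = 3  ←
opcode [4+:1] = (word>>4) & 0x1 = 0
flags [2+:2] = (word>>2) & 0x3 = 2
prio [0+:2] = (word>>0) & 0x3 = 3

3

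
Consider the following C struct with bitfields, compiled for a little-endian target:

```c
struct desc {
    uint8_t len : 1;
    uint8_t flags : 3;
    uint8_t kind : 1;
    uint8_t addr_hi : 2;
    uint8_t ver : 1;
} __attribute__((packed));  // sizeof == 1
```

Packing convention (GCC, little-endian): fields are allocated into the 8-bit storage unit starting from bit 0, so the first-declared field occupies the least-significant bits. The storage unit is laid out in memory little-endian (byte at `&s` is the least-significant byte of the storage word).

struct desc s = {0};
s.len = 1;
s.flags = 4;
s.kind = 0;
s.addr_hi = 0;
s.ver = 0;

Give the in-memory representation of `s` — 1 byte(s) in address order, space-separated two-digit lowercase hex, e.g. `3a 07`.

09

[0+:1] len=1 & 0x1 = 0x1; word=0x01
[1+:3] flags=4 & 0x7 = 0x4; word=0x09
[4+:1] kind=0 & 0x1 = 0x0; word=0x09
[5+:2] addr_hi=0 & 0x3 = 0x0; word=0x09
[7+:1] ver=0 & 0x1 = 0x0; word=0x09
word = 0x09 → little-endian bytes:
  [0]=0x09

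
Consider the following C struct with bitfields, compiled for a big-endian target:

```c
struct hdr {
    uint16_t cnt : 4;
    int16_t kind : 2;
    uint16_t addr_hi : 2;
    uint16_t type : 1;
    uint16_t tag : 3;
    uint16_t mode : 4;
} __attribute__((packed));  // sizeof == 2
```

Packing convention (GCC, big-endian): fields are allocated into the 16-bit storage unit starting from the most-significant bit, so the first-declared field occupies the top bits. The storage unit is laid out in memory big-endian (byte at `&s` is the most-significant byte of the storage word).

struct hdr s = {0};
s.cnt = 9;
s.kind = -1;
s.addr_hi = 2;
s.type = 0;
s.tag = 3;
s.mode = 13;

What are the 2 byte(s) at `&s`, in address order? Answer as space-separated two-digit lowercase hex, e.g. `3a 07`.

9e 3d

[12+:4] cnt=9 & 0xf = 0x9; word=0x9000
[10+:2] kind=-1 & 0x3 = 0x3; word=0x9c00
[8+:2] addr_hi=2 & 0x3 = 0x2; word=0x9e00
[7+:1] type=0 & 0x1 = 0x0; word=0x9e00
[4+:3] tag=3 & 0x7 = 0x3; word=0x9e30
[0+:4] mode=13 & 0xf = 0xd; word=0x9e3d
word = 0x9e3d → big-endian bytes:
  [0]=0x9e  [1]=0x3d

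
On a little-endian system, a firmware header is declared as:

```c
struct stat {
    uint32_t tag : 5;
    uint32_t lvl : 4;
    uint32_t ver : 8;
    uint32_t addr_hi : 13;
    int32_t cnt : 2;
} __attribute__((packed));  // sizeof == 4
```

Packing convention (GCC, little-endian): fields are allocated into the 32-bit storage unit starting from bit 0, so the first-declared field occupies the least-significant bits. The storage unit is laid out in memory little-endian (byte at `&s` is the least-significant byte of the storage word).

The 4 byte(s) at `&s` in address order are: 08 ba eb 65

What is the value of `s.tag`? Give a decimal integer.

[0]=0x08 [1]=0xba [2]=0xeb [3]=0x65 (little-endian) → word 0x65ebba08
tag:5 @ bit 0 → (0x65ebba08>>0)&0x1f = 0x8  ←
lvl:4 @ bit 5 → (0x65ebba08>>5)&0xf = 0x0
ver:8 @ bit 9 → (0x65ebba08>>9)&0xff = 0xdd
addr_hi:13 @ bit 17 → (0x65ebba08>>17)&0x1fff = 0x12f5
cnt:2 @ bit 30 → (0x65ebba08>>30)&0x3 = 0x1

8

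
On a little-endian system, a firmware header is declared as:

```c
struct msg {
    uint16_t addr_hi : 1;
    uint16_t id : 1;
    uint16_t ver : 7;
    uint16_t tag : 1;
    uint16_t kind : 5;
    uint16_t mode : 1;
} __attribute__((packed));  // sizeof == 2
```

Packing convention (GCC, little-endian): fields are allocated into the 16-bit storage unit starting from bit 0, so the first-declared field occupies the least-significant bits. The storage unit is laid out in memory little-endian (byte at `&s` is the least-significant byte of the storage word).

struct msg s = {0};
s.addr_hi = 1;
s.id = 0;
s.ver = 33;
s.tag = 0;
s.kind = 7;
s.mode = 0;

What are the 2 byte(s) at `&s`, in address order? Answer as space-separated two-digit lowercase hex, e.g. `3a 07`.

85 1c

addr_hi (1b) val=1 bits=0x1 at bit 0: 0x0001
id (1b) val=0 bits=0x0 at bit 1: 0x0001
ver (7b) val=33 bits=0x21 at bit 2: 0x0085
tag (1b) val=0 bits=0x0 at bit 9: 0x0085
kind (5b) val=7 bits=0x7 at bit 10: 0x1c85
mode (1b) val=0 bits=0x0 at bit 15: 0x1c85
word = 0x1c85 → little-endian bytes:
  [0]=0x85  [1]=0x1c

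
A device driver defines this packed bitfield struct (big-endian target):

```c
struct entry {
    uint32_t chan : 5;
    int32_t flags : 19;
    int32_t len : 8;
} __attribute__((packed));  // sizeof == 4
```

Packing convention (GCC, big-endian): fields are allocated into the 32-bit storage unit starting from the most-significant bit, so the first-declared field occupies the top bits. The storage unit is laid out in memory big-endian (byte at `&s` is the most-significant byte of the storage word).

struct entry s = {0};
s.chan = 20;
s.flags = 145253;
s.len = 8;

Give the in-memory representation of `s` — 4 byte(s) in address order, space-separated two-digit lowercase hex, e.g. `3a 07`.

chan (5b) val=20 bits=0x14 at bit 27: 0xa0000000
flags (19b) val=145253 bits=0x23765 at bit 8: 0xa2376500
len (8b) val=8 bits=0x8 at bit 0: 0xa2376508
word = 0xa2376508 → big-endian bytes:
  [0]=0xa2  [1]=0x37  [2]=0x65  [3]=0x08

a2 37 65 08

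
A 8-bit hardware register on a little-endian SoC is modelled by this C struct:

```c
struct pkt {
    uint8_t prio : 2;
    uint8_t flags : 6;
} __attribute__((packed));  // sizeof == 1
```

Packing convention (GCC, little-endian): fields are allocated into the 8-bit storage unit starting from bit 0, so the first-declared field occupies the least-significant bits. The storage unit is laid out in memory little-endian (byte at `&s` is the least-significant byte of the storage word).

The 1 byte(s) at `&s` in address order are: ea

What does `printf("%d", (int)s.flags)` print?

58

[0]=0xea (little-endian) → word 0xea
prio [0+:2] = (word>>0) & 0x3 = 2
flags [2+:6] = (word>>2) & 0x3f = 58  ←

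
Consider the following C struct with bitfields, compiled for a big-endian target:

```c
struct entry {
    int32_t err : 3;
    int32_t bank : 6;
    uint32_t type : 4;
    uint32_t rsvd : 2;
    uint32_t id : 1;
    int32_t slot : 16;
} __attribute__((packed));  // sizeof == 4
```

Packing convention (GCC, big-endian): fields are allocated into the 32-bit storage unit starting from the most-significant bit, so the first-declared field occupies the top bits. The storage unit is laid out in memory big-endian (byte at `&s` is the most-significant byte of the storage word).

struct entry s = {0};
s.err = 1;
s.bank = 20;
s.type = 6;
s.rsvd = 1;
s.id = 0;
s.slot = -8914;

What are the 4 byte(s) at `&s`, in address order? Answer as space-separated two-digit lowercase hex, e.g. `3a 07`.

2a 32 dd 2e

err:3 = 1 → 0x1 << 29 → word 0x20000000
bank:6 = 20 → 0x14 << 23 → word 0x2a000000
type:4 = 6 → 0x6 << 19 → word 0x2a300000
rsvd:2 = 1 → 0x1 << 17 → word 0x2a320000
id:1 = 0 → 0x0 << 16 → word 0x2a320000
slot:16 = -8914 → 0xdd2e << 0 → word 0x2a32dd2e
word = 0x2a32dd2e → big-endian bytes:
  [0]=0x2a  [1]=0x32  [2]=0xdd  [3]=0x2e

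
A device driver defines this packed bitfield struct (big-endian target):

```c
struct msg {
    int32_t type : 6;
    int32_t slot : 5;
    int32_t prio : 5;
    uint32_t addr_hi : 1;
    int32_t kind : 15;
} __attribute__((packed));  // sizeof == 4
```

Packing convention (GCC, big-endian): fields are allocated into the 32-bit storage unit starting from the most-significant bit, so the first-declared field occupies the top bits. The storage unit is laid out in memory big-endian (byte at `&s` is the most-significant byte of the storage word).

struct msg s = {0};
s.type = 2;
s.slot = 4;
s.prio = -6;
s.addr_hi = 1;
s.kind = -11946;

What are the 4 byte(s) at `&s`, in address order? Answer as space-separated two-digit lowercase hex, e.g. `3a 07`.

08 9a d1 56

type (6b) val=2 bits=0x2 at bit 26: 0x08000000
slot (5b) val=4 bits=0x4 at bit 21: 0x08800000
prio (5b) val=-6 bits=0x1a at bit 16: 0x089a0000
addr_hi (1b) val=1 bits=0x1 at bit 15: 0x089a8000
kind (15b) val=-11946 bits=0x5156 at bit 0: 0x089ad156
word = 0x089ad156 → big-endian bytes:
  [0]=0x08  [1]=0x9a  [2]=0xd1  [3]=0x56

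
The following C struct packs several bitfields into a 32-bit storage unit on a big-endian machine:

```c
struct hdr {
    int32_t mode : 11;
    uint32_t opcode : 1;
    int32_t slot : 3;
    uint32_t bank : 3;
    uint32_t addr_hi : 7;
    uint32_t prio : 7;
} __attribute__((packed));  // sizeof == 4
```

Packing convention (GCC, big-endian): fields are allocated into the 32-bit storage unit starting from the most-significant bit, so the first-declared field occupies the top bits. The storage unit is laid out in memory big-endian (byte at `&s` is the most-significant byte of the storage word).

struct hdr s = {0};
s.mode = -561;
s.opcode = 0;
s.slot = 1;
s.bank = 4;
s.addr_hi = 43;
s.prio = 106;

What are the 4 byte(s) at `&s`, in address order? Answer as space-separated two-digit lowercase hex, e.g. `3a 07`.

mode (11b) val=-561 bits=0x5cf at bit 21: 0xb9e00000
opcode (1b) val=0 bits=0x0 at bit 20: 0xb9e00000
slot (3b) val=1 bits=0x1 at bit 17: 0xb9e20000
bank (3b) val=4 bits=0x4 at bit 14: 0xb9e30000
addr_hi (7b) val=43 bits=0x2b at bit 7: 0xb9e31580
prio (7b) val=106 bits=0x6a at bit 0: 0xb9e315ea
word = 0xb9e315ea → big-endian bytes:
  [0]=0xb9  [1]=0xe3  [2]=0x15  [3]=0xea

b9 e3 15 ea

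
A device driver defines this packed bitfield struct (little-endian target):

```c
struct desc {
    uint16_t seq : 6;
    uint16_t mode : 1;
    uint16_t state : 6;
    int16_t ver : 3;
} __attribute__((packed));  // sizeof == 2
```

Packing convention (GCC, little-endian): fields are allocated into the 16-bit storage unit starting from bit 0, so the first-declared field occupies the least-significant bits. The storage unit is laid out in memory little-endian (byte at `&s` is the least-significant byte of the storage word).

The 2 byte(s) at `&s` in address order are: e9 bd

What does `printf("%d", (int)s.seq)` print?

41

[0]=0xe9 [1]=0xbd (little-endian) → word 0xbde9
seq [0+:6] = (word>>0) & 0x3f = 41  ←
mode [6+:1] = (word>>6) & 0x1 = 1
state [7+:6] = (word>>7) & 0x3f = 59
ver [13+:3] = (word>>13) & 0x7 = 5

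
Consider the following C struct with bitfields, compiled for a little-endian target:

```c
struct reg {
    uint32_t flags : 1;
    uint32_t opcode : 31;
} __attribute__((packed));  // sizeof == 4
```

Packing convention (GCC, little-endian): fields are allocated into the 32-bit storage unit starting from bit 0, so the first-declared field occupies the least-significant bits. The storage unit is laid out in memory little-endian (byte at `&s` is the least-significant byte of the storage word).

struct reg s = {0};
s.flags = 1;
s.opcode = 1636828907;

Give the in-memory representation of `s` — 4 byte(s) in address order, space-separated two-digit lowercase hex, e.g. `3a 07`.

d7 0d 20 c3

flags:1 = 1 → 0x1 << 0 → word 0x00000001
opcode:31 = 1636828907 → 0x619006eb << 1 → word 0xc3200dd7
word = 0xc3200dd7 → little-endian bytes:
  [0]=0xd7  [1]=0x0d  [2]=0x20  [3]=0xc3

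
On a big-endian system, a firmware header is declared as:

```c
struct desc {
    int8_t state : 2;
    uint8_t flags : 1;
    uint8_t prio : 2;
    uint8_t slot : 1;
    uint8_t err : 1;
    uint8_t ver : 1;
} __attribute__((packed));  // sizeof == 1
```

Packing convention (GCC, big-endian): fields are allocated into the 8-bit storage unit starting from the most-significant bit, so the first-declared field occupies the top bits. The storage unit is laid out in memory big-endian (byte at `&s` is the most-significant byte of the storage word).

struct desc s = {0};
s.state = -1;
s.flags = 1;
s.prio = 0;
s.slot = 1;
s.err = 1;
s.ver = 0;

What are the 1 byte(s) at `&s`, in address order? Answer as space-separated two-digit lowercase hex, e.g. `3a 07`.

e6

state:2 = -1 → 0x3 << 6 → word 0xc0
flags:1 = 1 → 0x1 << 5 → word 0xe0
prio:2 = 0 → 0x0 << 3 → word 0xe0
slot:1 = 1 → 0x1 << 2 → word 0xe4
err:1 = 1 → 0x1 << 1 → word 0xe6
ver:1 = 0 → 0x0 << 0 → word 0xe6
word = 0xe6 → big-endian bytes:
  [0]=0xe6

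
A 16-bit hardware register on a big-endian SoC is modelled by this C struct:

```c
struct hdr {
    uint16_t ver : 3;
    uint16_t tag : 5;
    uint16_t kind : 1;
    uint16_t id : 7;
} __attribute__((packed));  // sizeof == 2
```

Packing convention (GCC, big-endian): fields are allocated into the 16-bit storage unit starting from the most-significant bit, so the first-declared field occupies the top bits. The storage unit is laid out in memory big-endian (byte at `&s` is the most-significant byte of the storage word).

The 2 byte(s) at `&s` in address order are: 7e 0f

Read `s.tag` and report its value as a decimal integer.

[0]=0x7e [1]=0x0f (big-endian) → word 0x7e0f
ver [13+:3] = (word>>13) & 0x7 = 3
tag [8+:5] = (word>>8) & 0x1f = 30  ←
kind [7+:1] = (word>>7) & 0x1 = 0
id [0+:7] = (word>>0) & 0x7f = 15

30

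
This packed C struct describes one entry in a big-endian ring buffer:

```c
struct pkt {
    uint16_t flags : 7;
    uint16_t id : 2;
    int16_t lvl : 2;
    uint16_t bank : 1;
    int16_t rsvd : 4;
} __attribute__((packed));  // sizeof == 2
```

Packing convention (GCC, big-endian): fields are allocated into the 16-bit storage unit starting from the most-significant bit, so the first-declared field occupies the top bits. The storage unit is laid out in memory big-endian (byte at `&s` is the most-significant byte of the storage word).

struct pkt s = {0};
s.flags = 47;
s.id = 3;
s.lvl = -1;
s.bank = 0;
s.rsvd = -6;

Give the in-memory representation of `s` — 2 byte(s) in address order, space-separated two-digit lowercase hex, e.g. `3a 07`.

5f ea

flags (7b) val=47 bits=0x2f at bit 9: 0x5e00
id (2b) val=3 bits=0x3 at bit 7: 0x5f80
lvl (2b) val=-1 bits=0x3 at bit 5: 0x5fe0
bank (1b) val=0 bits=0x0 at bit 4: 0x5fe0
rsvd (4b) val=-6 bits=0xa at bit 0: 0x5fea
word = 0x5fea → big-endian bytes:
  [0]=0x5f  [1]=0xea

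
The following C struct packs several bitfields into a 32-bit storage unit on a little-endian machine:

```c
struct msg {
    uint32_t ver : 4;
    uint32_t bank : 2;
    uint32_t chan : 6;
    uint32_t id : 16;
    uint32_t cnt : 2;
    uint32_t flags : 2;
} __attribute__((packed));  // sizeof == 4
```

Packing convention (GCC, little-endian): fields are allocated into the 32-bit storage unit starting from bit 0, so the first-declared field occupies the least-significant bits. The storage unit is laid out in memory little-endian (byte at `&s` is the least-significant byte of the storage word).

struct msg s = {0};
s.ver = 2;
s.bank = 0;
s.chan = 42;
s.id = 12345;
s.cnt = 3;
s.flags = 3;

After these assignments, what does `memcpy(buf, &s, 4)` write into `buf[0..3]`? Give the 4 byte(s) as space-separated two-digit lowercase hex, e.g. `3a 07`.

ver:4 = 2 → 0x2 << 0 → word 0x00000002
bank:2 = 0 → 0x0 << 4 → word 0x00000002
chan:6 = 42 → 0x2a << 6 → word 0x00000a82
id:16 = 12345 → 0x3039 << 12 → word 0x03039a82
cnt:2 = 3 → 0x3 << 28 → word 0x33039a82
flags:2 = 3 → 0x3 << 30 → word 0xf3039a82
word = 0xf3039a82 → little-endian bytes:
  [0]=0x82  [1]=0x9a  [2]=0x03  [3]=0xf3

82 9a 03 f3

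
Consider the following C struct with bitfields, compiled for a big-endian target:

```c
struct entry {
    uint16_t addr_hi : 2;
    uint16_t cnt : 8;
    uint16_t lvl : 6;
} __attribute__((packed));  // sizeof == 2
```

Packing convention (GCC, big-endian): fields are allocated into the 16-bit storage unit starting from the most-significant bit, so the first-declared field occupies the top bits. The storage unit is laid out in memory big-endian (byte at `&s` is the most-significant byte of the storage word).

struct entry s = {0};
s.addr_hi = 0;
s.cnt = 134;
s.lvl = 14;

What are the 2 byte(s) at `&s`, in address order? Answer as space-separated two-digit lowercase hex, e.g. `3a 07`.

21 8e

addr_hi (2b) val=0 bits=0x0 at bit 14: 0x0000
cnt (8b) val=134 bits=0x86 at bit 6: 0x2180
lvl (6b) val=14 bits=0xe at bit 0: 0x218e
word = 0x218e → big-endian bytes:
  [0]=0x21  [1]=0x8e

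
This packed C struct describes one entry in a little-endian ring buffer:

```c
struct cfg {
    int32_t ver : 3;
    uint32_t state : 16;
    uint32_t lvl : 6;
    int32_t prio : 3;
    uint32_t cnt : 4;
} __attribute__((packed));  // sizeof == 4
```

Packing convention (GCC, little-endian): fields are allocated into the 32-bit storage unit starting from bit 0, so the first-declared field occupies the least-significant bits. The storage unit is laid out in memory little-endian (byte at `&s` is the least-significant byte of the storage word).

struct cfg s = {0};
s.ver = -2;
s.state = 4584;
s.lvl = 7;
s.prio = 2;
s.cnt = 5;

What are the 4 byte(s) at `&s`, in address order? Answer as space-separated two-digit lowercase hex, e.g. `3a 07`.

[0+:3] ver=-2 & 0x7 = 0x6; word=0x00000006
[3+:16] state=4584 & 0xffff = 0x11e8; word=0x00008f46
[19+:6] lvl=7 & 0x3f = 0x7; word=0x00388f46
[25+:3] prio=2 & 0x7 = 0x2; word=0x04388f46
[28+:4] cnt=5 & 0xf = 0x5; word=0x54388f46
word = 0x54388f46 → little-endian bytes:
  [0]=0x46  [1]=0x8f  [2]=0x38  [3]=0x54

46 8f 38 54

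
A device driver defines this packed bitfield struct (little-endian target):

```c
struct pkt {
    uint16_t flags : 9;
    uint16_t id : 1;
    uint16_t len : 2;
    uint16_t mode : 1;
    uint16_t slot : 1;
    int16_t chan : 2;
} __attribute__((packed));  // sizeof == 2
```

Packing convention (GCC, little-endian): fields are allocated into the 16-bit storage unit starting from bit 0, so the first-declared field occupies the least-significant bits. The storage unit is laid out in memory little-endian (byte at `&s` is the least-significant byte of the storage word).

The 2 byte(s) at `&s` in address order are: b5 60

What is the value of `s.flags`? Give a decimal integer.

181

[0]=0xb5 [1]=0x60 (little-endian) → word 0x60b5
flags:9 @ bit 0 → (0x60b5>>0)&0x1ff = 0xb5  ←
id:1 @ bit 9 → (0x60b5>>9)&0x1 = 0x0
len:2 @ bit 10 → (0x60b5>>10)&0x3 = 0x0
mode:1 @ bit 12 → (0x60b5>>12)&0x1 = 0x0
slot:1 @ bit 13 → (0x60b5>>13)&0x1 = 0x1
chan:2 @ bit 14 → (0x60b5>>14)&0x3 = 0x1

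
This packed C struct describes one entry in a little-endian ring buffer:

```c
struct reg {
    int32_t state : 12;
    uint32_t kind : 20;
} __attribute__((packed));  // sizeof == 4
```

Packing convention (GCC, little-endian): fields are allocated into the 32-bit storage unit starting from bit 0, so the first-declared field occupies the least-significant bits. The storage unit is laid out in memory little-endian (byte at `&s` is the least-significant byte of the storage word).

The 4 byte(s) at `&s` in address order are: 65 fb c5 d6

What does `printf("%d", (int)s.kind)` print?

879711

[0]=0x65 [1]=0xfb [2]=0xc5 [3]=0xd6 (little-endian) → word 0xd6c5fb65
state:12 @ bit 0 → (0xd6c5fb65>>0)&0xfff = 0xb65
kind:20 @ bit 12 → (0xd6c5fb65>>12)&0xfffff = 0xd6c5f  ←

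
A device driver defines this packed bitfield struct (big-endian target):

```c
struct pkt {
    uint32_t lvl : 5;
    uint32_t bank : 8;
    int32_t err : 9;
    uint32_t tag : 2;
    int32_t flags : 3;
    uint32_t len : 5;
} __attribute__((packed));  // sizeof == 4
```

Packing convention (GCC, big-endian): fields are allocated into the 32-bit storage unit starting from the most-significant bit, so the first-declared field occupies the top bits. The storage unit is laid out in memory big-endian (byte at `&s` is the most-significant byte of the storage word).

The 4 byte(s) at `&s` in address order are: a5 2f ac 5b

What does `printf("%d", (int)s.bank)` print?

[0]=0xa5 [1]=0x2f [2]=0xac [3]=0x5b (big-endian) → word 0xa52fac5b
lvl [27+:5] = (word>>27) & 0x1f = 20
bank [19+:8] = (word>>19) & 0xff = 165  ←
err [10+:9] = (word>>10) & 0x1ff = 491
tag [8+:2] = (word>>8) & 0x3 = 0
flags [5+:3] = (word>>5) & 0x7 = 2
len [0+:5] = (word>>0) & 0x1f = 27

165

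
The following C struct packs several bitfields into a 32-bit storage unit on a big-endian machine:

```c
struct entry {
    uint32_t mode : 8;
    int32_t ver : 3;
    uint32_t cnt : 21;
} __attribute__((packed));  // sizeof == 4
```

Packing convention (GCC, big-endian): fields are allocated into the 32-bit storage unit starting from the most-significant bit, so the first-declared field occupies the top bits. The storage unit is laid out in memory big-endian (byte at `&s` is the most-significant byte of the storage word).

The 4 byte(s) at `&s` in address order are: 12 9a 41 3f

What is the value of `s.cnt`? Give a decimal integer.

[0]=0x12 [1]=0x9a [2]=0x41 [3]=0x3f (big-endian) → word 0x129a413f
mode:8 @ bit 24 → (0x129a413f>>24)&0xff = 0x12
ver:3 @ bit 21 → (0x129a413f>>21)&0x7 = 0x4
cnt:21 @ bit 0 → (0x129a413f>>0)&0x1fffff = 0x1a413f  ←

1720639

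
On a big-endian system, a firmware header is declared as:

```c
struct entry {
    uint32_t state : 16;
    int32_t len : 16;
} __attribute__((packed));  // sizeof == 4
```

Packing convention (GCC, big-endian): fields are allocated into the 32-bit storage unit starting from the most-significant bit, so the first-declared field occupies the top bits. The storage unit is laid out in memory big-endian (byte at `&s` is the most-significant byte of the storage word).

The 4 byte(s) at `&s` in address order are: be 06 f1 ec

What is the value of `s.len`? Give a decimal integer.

[0]=0xbe [1]=0x06 [2]=0xf1 [3]=0xec (big-endian) → word 0xbe06f1ec
state:16 @ bit 16 → (0xbe06f1ec>>16)&0xffff = 0xbe06
len:16 @ bit 0 → (0xbe06f1ec>>0)&0xffff = 0xf1ec  ←
len signed 16b, MSB=1: 61932 - 65536 = -3604

-3604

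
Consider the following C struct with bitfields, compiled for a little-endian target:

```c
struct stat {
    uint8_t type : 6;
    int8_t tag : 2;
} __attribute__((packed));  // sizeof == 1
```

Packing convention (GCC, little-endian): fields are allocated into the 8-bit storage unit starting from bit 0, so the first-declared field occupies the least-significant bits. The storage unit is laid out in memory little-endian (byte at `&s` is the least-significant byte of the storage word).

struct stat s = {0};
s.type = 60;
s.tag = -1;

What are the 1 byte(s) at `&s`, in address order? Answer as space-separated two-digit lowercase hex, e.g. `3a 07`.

type (6b) val=60 bits=0x3c at bit 0: 0x3c
tag (2b) val=-1 bits=0x3 at bit 6: 0xfc
word = 0xfc → little-endian bytes:
  [0]=0xfc

fc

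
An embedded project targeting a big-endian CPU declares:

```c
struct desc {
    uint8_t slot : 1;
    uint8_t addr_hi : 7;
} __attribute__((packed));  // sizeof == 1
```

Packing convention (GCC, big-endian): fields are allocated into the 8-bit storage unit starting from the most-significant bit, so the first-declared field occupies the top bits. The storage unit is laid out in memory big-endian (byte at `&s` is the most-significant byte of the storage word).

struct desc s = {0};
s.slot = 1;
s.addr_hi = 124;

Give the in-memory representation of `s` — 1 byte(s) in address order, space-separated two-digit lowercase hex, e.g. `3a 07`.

[7+:1] slot=1 & 0x1 = 0x1; word=0x80
[0+:7] addr_hi=124 & 0x7f = 0x7c; word=0xfc
word = 0xfc → big-endian bytes:
  [0]=0xfc

fc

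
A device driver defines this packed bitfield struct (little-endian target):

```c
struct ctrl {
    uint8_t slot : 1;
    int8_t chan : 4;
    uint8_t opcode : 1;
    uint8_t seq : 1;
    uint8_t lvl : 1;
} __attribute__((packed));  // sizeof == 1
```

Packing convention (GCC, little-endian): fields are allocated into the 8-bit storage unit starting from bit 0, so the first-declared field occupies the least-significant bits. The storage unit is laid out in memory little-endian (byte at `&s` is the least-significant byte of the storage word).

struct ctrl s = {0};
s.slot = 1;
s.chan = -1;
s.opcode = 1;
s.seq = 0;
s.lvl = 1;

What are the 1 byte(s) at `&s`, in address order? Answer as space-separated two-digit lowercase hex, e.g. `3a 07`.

slot (1b) val=1 bits=0x1 at bit 0: 0x01
chan (4b) val=-1 bits=0xf at bit 1: 0x1f
opcode (1b) val=1 bits=0x1 at bit 5: 0x3f
seq (1b) val=0 bits=0x0 at bit 6: 0x3f
lvl (1b) val=1 bits=0x1 at bit 7: 0xbf
word = 0xbf → little-endian bytes:
  [0]=0xbf

bf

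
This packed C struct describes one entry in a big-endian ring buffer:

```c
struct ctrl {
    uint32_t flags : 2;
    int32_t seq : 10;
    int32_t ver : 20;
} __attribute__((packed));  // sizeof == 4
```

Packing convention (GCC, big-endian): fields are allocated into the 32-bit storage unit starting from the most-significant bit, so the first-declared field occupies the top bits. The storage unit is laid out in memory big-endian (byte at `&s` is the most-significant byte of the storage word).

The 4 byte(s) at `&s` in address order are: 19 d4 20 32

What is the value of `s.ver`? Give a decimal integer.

270386

[0]=0x19 [1]=0xd4 [2]=0x20 [3]=0x32 (big-endian) → word 0x19d42032
flags:2 @ bit 30 → (0x19d42032>>30)&0x3 = 0x0
seq:10 @ bit 20 → (0x19d42032>>20)&0x3ff = 0x19d
ver:20 @ bit 0 → (0x19d42032>>0)&0xfffff = 0x42032  ←
ver signed 20b, MSB=0: value = 270386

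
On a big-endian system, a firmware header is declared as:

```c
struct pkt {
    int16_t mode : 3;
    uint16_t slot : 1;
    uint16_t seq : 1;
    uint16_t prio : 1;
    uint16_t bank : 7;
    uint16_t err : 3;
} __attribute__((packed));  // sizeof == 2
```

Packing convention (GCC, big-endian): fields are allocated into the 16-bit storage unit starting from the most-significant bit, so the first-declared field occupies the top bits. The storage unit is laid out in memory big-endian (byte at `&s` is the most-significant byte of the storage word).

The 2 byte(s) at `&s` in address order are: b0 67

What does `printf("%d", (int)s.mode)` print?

[0]=0xb0 [1]=0x67 (big-endian) → word 0xb067
mode [13+:3] = (word>>13) & 0x7 = 5  ←
slot [12+:1] = (word>>12) & 0x1 = 1
seq [11+:1] = (word>>11) & 0x1 = 0
prio [10+:1] = (word>>10) & 0x1 = 0
bank [3+:7] = (word>>3) & 0x7f = 12
err [0+:3] = (word>>0) & 0x7 = 7
mode signed 3b, MSB=1: 5 - 8 = -3

-3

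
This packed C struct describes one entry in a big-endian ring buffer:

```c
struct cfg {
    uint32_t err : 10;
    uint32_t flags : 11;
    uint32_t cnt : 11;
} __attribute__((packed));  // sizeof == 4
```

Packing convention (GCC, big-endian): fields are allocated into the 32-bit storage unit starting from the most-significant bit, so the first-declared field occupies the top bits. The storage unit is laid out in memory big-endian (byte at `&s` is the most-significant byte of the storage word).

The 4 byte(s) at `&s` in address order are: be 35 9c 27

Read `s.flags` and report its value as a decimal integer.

1715

[0]=0xbe [1]=0x35 [2]=0x9c [3]=0x27 (big-endian) → word 0xbe359c27
err [22+:10] = (word>>22) & 0x3ff = 760
flags [11+:11] = (word>>11) & 0x7ff = 1715  ←
cnt [0+:11] = (word>>0) & 0x7ff = 1063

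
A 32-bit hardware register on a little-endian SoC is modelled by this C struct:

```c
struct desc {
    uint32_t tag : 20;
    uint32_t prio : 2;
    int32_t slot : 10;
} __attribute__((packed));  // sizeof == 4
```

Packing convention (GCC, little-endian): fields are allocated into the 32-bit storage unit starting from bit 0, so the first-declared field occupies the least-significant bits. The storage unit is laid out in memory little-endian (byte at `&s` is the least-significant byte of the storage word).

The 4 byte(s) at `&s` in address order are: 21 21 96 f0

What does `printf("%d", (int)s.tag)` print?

401697

[0]=0x21 [1]=0x21 [2]=0x96 [3]=0xf0 (little-endian) → word 0xf0962121
tag:20 @ bit 0 → (0xf0962121>>0)&0xfffff = 0x62121  ←
prio:2 @ bit 20 → (0xf0962121>>20)&0x3 = 0x1
slot:10 @ bit 22 → (0xf0962121>>22)&0x3ff = 0x3c2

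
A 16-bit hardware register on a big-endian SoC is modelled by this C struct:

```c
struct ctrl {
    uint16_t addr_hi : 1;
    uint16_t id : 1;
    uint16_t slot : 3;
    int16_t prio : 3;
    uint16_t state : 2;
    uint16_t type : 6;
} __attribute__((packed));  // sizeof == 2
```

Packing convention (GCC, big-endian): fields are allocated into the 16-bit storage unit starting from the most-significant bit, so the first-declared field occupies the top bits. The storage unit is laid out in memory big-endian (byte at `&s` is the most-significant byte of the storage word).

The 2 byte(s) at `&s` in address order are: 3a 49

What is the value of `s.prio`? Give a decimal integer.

[0]=0x3a [1]=0x49 (big-endian) → word 0x3a49
addr_hi:1 @ bit 15 → (0x3a49>>15)&0x1 = 0x0
id:1 @ bit 14 → (0x3a49>>14)&0x1 = 0x0
slot:3 @ bit 11 → (0x3a49>>11)&0x7 = 0x7
prio:3 @ bit 8 → (0x3a49>>8)&0x7 = 0x2  ←
state:2 @ bit 6 → (0x3a49>>6)&0x3 = 0x1
type:6 @ bit 0 → (0x3a49>>0)&0x3f = 0x9
prio signed 3b, MSB=0: value = 2

2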